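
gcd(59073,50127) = 21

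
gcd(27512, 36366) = 38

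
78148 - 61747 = 16401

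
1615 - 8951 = -7336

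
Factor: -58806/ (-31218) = 3^4*43^ (-1) = 81/43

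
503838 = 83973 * 6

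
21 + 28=49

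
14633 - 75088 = -60455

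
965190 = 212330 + 752860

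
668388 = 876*763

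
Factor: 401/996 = 2^(-2)*3^(-1)*83^(-1)*401^1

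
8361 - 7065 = 1296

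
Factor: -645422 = -1 * 2^1 * 17^1 * 41^1 * 463^1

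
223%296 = 223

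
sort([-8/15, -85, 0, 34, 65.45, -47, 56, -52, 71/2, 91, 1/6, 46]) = [-85, -52, -47, -8/15, 0, 1/6, 34, 71/2, 46, 56, 65.45, 91]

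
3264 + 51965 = 55229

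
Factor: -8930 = -1*2^1*5^1*19^1*47^1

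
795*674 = 535830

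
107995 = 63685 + 44310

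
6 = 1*6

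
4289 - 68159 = -63870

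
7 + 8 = 15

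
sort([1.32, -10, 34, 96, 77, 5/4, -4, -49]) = [-49, -10, -4, 5/4, 1.32, 34, 77, 96]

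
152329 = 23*6623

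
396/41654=198/20827 ≈ 0.00951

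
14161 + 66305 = 80466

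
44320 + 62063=106383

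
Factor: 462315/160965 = 3^(-1) * 17^1 * 37^1 * 73^(-1) = 629/219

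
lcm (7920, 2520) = 55440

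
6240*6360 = 39686400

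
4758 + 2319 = 7077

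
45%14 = 3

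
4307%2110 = 87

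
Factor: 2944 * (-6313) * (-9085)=2^7 * 5^1 * 23^2 * 59^1 * 79^1 * 107^1=168849013120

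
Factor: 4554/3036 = 2^(-1)*3^1 = 3/2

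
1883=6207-4324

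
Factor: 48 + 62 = 2^1 * 5^1 * 11^1 = 110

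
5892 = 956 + 4936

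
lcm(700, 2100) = 2100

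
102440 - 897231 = -794791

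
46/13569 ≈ 0.00339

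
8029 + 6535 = 14564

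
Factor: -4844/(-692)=7^1=7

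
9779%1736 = 1099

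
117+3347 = 3464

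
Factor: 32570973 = 3^2 * 29^1 * 124793^1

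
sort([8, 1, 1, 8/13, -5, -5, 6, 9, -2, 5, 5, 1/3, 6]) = [-5, -5, -2, 1/3, 8/13, 1, 1, 5, 5, 6, 6, 8, 9]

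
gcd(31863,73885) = 1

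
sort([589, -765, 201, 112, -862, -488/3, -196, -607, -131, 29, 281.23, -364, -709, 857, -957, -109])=[-957, -862, -765, -709, -607, -364, -196, -488/3, -131, -109, 29, 112, 201, 281.23, 589, 857]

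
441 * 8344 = 3679704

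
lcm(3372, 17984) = 53952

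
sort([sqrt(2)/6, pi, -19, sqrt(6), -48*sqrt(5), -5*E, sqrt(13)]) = [-48*sqrt(5), -19, -5*E, sqrt(2)/6, sqrt(6), pi, sqrt(13)]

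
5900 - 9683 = -3783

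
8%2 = 0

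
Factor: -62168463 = -1*3^2*7^1*986801^1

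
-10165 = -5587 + -4578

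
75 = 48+27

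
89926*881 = 79224806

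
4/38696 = 1/9674 ≈ 0.000103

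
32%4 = 0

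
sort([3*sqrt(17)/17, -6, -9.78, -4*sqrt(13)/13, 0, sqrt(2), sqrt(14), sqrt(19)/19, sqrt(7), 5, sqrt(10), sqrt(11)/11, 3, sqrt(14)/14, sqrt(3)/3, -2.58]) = [-9.78, -6, -2.58, -4*sqrt(13)/13, 0, sqrt(19)/19, sqrt(14)/14, sqrt(11)/11, sqrt(3)/3, 3*sqrt(17)/17, sqrt(2), sqrt(7), 3, sqrt(10), sqrt(14), 5]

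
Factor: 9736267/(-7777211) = -1 * 13^(-2) * 17^(-1) * 167^1 * 173^1 * 337^1 * 2707^(-1)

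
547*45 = 24615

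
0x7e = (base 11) 105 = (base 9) 150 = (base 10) 126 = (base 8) 176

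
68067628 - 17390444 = 50677184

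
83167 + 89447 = 172614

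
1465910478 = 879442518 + 586467960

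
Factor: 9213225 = 3^1 * 5^2 * 7^2 * 23^1 * 109^1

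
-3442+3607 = 165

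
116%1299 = 116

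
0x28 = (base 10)40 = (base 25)1f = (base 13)31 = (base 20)20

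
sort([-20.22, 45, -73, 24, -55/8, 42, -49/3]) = [-73, -20.22, -49/3, -55/8, 24, 42, 45]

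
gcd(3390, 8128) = 2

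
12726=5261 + 7465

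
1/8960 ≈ 0.000112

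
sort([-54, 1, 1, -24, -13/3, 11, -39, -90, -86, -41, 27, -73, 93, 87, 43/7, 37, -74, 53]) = [-90, -86, -74, -73, -54, -41, -39, -24, -13/3, 1, 1, 43/7, 11, 27, 37, 53, 87, 93]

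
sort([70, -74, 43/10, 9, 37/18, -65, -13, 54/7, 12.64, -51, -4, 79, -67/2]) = [-74, -65, -51, -67/2, -13, -4, 37/18, 43/10, 54/7, 9, 12.64, 70, 79]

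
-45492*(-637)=28978404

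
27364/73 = 374 + 62/73 ≈ 374.85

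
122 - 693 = -571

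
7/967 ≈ 0.00724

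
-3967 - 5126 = -9093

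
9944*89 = 885016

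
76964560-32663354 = 44301206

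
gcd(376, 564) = 188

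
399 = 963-564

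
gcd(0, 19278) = 19278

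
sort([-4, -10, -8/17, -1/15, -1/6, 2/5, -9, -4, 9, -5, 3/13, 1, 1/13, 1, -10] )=[-10, -10, -9, -5, -4, -4, -8/17, -1/6, -1/15, 1/13, 3/13, 2/5, 1, 1, 9] 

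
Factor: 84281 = 271^1 * 311^1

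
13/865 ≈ 0.0150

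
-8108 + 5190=-2918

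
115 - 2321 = -2206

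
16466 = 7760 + 8706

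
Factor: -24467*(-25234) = 2^1*11^1*31^1*37^1*43^1*569^1 = 617400278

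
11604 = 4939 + 6665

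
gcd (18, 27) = 9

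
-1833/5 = -366 - 3/5 = -366.60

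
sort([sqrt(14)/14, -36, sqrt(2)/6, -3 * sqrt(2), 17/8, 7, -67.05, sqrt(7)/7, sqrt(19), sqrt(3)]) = [-67.05, -36, -3 * sqrt(2), sqrt(2)/6, sqrt(14)/14, sqrt(7)/7, sqrt(3), 17/8, sqrt(19), 7]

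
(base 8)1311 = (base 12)4b5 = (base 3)222102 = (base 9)872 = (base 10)713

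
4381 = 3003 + 1378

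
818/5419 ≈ 0.151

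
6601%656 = 41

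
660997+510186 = 1171183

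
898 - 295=603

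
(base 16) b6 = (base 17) ac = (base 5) 1212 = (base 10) 182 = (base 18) a2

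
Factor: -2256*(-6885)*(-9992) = -1*2^7*3^5*5^1*17^1*47^1*1249^1 = -155201339520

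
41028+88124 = 129152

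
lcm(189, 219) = 13797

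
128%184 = 128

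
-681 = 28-709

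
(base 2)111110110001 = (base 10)4017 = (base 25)6ah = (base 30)4dr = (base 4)332301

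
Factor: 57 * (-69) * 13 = -1 * 3^2 * 13^1 * 19^1 * 23^1 = -51129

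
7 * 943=6601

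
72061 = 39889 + 32172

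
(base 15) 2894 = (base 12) 5041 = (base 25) dme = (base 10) 8689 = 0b10000111110001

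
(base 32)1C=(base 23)1L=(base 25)1J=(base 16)2C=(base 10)44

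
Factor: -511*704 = -1*2^6*7^1*11^1*73^1 = -359744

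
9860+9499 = 19359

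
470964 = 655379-184415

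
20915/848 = 24 + 563/848 ≈ 24.66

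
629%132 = 101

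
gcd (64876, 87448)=4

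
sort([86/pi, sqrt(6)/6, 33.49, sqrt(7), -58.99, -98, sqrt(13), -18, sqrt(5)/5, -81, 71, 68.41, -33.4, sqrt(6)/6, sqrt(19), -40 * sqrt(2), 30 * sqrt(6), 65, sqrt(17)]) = [-98, -81, -58.99, -40 * sqrt(2), -33.4, -18, sqrt(6)/6, sqrt(6)/6, sqrt(5)/5, sqrt(7), sqrt(13), sqrt(17), sqrt(19), 86/pi, 33.49, 65, 68.41, 71, 30 * sqrt(6)]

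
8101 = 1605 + 6496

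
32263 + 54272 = 86535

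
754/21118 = 377/10559 ≈ 0.0357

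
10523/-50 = -210 - 23/50 = -210.46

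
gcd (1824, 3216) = 48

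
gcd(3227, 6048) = 7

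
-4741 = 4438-9179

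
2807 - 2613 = 194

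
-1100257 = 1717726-2817983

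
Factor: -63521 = -1 * 63521^1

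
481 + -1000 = -519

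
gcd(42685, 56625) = 5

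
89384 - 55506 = 33878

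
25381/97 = 261+64/97 ≈ 261.66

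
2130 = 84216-82086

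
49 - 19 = 30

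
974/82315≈0.0118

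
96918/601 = 161 + 157/601 ≈ 161.26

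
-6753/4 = -1688 - 1/4 = -1688.25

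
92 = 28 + 64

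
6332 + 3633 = 9965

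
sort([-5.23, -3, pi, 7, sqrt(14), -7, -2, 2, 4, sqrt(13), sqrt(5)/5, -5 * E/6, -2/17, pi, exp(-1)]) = [-7, -5.23, -3, -5 * E/6, -2, -2/17, exp(-1), sqrt(5)/5, 2, pi, pi, sqrt(13), sqrt(14), 4, 7]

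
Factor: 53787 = 3^1*17929^1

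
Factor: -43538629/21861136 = -1 * 2^(-4) * 11^(-1) * 223^(-1) * 557^(-1) * 43538629^1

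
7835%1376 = 955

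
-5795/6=-965-5/6≈-965.83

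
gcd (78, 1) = 1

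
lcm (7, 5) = 35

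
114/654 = 19/109 ≈ 0.174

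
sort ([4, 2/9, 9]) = [2/9, 4, 9]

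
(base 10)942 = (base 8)1656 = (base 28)15i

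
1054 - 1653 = -599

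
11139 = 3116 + 8023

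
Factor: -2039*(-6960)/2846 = 2^3*3^1*5^1*29^1*1423^(-1)*2039^1 = 7095720/1423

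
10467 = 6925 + 3542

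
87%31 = 25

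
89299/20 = 4464 + 19/20 = 4464.95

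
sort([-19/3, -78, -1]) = [-78, -19/3, -1]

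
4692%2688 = 2004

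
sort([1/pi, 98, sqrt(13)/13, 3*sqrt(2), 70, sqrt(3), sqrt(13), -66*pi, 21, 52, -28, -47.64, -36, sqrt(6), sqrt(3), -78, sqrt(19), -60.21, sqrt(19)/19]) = [-66*pi, -78, -60.21, -47.64, -36, -28, sqrt(19)/19, sqrt(13)/13, 1/pi, sqrt(3), sqrt(3), sqrt(6), sqrt(13), 3*sqrt(2), sqrt(19), 21, 52, 70, 98]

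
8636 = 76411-67775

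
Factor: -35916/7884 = -1*3^(-2)*41^1 = -41/9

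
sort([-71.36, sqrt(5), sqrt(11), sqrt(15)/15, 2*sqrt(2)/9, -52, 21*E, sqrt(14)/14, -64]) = [-71.36, -64, -52, sqrt(15)/15, sqrt(14)/14, 2*sqrt(2)/9, sqrt(5), sqrt(11), 21*E]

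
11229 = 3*3743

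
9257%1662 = 947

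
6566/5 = 1313 + 1/5 = 1313.20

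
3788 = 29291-25503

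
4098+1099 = 5197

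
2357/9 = 261 + 8/9 ≈ 261.89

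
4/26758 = 2/13379 ≈ 0.000149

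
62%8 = 6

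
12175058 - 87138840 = -74963782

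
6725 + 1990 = 8715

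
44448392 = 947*46936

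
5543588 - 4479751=1063837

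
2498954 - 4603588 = -2104634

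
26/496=13/248 ≈ 0.0524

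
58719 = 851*69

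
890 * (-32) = -28480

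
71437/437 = 163 + 206/437 ≈ 163.47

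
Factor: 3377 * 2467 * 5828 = 2^2 * 11^1 * 31^1 * 47^1 * 307^1 * 2467^1 = 48553411852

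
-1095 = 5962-7057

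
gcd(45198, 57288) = 186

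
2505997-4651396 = -2145399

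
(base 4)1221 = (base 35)30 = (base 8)151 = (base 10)105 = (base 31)3c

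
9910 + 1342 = 11252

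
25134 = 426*59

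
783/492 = 261/164 ≈ 1.59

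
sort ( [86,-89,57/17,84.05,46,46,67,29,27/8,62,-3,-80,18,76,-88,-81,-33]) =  [-89,-88,-81,-80,-33,-3,57/17,27/8,18,29,46,46,62,67,76,84.05,86]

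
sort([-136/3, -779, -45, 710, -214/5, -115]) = [-779, -115, -136/3, -45, -214/5, 710]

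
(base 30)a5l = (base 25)egl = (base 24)fm3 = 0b10001111010011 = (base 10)9171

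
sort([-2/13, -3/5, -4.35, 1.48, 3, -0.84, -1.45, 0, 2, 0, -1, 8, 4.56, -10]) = [-10, -4.35, -1.45, -1, -0.84, -3/5, -2/13, 0, 0, 1.48, 2, 3, 4.56, 8]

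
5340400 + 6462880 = 11803280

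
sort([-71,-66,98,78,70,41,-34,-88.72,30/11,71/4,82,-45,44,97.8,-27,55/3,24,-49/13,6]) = [-88.72,-71,-66,-45,-34,-27,-49/13,30/11,6,71/4,55/3,24,41,44,70,78,82,97.8,98]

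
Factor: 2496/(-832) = -1*3^1 = -3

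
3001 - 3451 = -450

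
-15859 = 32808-48667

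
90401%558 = 5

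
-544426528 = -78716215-465710313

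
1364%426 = 86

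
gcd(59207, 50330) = 1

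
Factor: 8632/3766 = 2^2*7^ (-1)*13^1*83^1*269^ (-1) = 4316/1883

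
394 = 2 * 197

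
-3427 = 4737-8164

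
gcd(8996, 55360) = 692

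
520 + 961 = 1481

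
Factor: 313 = 313^1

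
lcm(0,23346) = 0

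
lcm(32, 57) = 1824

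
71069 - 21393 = 49676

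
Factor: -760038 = -1*2^1*3^1*19^1*59^1*113^1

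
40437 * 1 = 40437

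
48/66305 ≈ 0.000724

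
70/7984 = 35/3992 ≈ 0.00877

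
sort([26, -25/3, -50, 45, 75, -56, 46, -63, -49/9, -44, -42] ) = [-63, -56, -50, -44, -42, -25/3, -49/9, 26, 45, 46, 75] 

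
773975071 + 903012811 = 1676987882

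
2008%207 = 145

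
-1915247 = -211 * 9077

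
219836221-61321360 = 158514861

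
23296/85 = 274 + 6/85 ≈ 274.07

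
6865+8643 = 15508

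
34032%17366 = 16666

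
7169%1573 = 877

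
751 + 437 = 1188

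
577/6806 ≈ 0.0848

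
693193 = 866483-173290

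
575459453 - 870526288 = -295066835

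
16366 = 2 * 8183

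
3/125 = 0.024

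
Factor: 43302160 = 2^4 * 5^1 * 11^1 * 49207^1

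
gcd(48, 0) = 48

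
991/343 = 2 + 305/343≈2.89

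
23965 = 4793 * 5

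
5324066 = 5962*893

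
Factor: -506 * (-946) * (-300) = -1 * 2^4 * 3^1 * 5^2 * 11^2 * 23^1 * 43^1 = -143602800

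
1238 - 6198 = -4960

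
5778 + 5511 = 11289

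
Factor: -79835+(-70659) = -1 * 2^1 * 47^1 * 1601^1 = -150494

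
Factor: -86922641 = -1*13^1*6686357^1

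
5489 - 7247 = -1758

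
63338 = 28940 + 34398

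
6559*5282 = 34644638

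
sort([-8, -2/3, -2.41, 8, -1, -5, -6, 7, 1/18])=[-8, -6, -5, -2.41, -1, -2/3, 1/18, 7, 8]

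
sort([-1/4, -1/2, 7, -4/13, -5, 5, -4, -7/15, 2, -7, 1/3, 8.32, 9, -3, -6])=[-7, -6, -5, -4, -3, -1/2, -7/15, -4/13, -1/4, 1/3, 2, 5, 7, 8.32, 9]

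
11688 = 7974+3714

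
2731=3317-586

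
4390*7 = 30730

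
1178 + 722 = 1900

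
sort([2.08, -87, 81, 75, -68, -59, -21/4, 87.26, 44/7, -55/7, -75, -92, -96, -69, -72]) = [-96, -92, -87, -75, -72, -69, -68, -59, -55/7, -21/4, 2.08, 44/7, 75, 81, 87.26]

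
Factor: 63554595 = 3^1*5^1*13^1*325921^1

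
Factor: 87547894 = 2^1*7^1*359^1*17419^1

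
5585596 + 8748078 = 14333674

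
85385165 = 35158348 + 50226817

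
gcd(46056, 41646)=6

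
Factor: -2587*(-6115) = 5^1*13^1*199^1*1223^1 = 15819505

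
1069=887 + 182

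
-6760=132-6892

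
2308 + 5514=7822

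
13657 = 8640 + 5017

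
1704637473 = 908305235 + 796332238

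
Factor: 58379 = 58379^1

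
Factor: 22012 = 2^2*5503^1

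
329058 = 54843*6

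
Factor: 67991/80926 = 2^(-1) * 7^1 * 11^1 * 43^(-1) * 883^1 * 941^(-1)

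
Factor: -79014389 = -1 * 229^1 * 345041^1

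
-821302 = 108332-929634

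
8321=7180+1141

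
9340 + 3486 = 12826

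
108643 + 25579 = 134222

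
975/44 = 22 + 7/44 ≈ 22.16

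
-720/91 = -7-83/91 ≈ -7.91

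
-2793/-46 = 60 + 33/46 ≈ 60.72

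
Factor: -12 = -1*2^2*3^1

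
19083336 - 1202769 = 17880567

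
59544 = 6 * 9924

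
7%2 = 1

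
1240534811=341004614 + 899530197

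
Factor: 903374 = 2^1 * 19^1 * 23773^1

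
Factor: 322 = 2^1 * 7^1 * 23^1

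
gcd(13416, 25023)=3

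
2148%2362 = 2148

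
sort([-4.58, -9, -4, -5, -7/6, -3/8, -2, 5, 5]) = [-9, -5, -4.58, -4, -2, -7/6, -3/8, 5, 5]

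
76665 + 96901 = 173566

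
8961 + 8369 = 17330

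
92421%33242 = 25937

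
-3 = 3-6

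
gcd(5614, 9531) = 1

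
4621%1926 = 769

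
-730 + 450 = -280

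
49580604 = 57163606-7583002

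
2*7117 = 14234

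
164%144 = 20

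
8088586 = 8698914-610328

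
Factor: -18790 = -1*2^1*5^1*1879^1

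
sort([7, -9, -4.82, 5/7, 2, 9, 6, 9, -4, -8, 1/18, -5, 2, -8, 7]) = [-9, -8, -8, -5, -4.82, -4, 1/18, 5/7, 2, 2, 6, 7, 7, 9, 9]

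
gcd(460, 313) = 1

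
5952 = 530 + 5422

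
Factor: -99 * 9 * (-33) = 3^5 * 11^2 = 29403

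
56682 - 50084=6598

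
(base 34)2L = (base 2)1011001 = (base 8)131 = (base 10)89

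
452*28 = 12656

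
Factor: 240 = 2^4*3^1*5^1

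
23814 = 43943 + -20129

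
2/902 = 1/451≈0.00222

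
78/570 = 13/95 ≈ 0.137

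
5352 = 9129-3777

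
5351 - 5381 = -30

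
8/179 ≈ 0.0447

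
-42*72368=-3039456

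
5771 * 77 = 444367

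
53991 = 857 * 63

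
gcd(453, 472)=1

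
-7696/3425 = -2-846/3425 ≈ -2.25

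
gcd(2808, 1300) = 52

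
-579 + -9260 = -9839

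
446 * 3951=1762146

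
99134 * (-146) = -14473564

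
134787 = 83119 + 51668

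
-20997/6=-3499 - 1/2=-3499.50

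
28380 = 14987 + 13393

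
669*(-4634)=-3100146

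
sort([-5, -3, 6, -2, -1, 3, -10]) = [-10, -5, -3, -2, -1, 3, 6]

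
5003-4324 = 679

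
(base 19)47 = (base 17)4f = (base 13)65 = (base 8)123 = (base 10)83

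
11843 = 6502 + 5341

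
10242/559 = 18 + 180/559 ≈ 18.32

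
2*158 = 316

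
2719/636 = 4 + 175/636 ≈ 4.28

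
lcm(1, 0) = 0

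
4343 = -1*(-4343)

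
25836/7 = 3690+6/7 ≈ 3690.86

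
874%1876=874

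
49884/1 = 49884 = 49884.00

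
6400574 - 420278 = 5980296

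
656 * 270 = 177120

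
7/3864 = 1/552 ≈ 0.00181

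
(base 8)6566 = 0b110101110110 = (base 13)1751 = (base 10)3446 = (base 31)3i5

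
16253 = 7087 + 9166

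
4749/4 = 1187 + 1/4 = 1187.25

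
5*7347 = 36735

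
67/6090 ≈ 0.0110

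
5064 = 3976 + 1088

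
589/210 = 2 + 169/210 ≈ 2.80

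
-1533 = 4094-5627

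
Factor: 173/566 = 2^(-1) * 173^1 * 283^(-1)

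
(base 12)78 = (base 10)92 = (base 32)2s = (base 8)134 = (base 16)5c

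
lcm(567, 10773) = 10773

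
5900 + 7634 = 13534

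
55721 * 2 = 111442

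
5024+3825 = 8849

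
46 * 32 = 1472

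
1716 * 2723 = 4672668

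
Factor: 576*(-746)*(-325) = 2^7*3^2*5^2*13^1*373^1 = 139651200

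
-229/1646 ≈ -0.139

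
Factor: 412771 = 412771^1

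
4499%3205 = 1294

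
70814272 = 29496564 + 41317708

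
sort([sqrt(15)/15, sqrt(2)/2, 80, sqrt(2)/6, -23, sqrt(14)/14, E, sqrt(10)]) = [-23, sqrt(2)/6, sqrt(15)/15, sqrt(14)/14, sqrt(2)/2, E, sqrt(10), 80]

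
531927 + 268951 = 800878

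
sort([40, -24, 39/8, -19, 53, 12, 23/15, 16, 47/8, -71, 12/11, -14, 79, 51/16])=[-71, -24, -19, -14, 12/11, 23/15, 51/16, 39/8, 47/8, 12, 16, 40, 53, 79]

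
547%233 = 81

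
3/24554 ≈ 0.000122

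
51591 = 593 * 87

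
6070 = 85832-79762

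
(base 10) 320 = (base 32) a0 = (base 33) 9n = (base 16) 140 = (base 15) 165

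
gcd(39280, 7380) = 20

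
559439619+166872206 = 726311825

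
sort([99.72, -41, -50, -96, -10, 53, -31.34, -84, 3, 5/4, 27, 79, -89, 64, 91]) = [-96, -89, -84, -50, -41, -31.34, -10, 5/4, 3, 27, 53, 64, 79, 91, 99.72]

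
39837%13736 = 12365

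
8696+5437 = 14133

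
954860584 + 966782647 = 1921643231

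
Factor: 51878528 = 2^7*13^1*31177^1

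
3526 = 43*82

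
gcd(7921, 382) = 1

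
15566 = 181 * 86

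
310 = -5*(-62)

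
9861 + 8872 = 18733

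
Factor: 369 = 3^2*41^1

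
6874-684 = 6190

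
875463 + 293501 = 1168964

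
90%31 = 28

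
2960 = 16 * 185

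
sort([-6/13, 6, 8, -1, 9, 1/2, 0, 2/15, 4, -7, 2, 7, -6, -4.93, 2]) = [-7, -6, -4.93, -1, -6/13, 0, 2/15, 1/2, 2, 2, 4, 6, 7, 8, 9]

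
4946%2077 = 792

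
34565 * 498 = 17213370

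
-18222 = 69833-88055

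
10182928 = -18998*(-536)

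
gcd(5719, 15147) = 1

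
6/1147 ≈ 0.00523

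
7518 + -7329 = 189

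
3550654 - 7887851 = -4337197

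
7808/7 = 1115 + 3/7≈1115.43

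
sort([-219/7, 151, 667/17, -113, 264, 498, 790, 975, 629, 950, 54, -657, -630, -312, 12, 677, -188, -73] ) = [-657, -630, -312, -188, -113, -73, -219/7, 12, 667/17, 54, 151, 264, 498, 629, 677, 790, 950, 975] 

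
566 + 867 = 1433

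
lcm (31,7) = 217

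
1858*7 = 13006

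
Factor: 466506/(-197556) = -1*2^(-1)*3^2*53^1*101^(-1) = -477/202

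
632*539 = 340648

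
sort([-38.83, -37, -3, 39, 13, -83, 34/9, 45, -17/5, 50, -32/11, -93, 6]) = [-93, -83, -38.83, -37, -17/5, -3, -32/11, 34/9, 6, 13, 39, 45, 50]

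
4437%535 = 157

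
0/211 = 0 = 0.00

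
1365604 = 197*6932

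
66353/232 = 286 + 1/232 ≈ 286.00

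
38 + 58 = 96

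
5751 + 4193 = 9944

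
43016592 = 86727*496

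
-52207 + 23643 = -28564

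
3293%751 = 289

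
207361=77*2693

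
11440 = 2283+9157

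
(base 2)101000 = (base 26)1e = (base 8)50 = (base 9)44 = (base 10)40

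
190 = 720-530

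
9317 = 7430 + 1887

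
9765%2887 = 1104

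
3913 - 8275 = -4362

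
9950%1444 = 1286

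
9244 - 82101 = -72857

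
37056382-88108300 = -51051918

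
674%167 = 6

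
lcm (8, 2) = 8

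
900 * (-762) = -685800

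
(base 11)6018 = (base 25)ck5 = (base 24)dld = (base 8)17505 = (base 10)8005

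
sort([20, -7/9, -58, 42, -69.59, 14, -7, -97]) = [-97, -69.59, -58, -7, -7/9, 14, 20, 42]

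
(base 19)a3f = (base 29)4as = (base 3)12001101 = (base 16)e62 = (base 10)3682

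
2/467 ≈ 0.00428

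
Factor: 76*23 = 2^2*19^1*23^1 = 1748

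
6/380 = 3/190 ≈ 0.0158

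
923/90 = 10+23/90 ≈ 10.26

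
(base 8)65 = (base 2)110101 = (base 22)29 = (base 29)1o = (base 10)53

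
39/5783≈0.00674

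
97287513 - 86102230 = 11185283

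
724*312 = 225888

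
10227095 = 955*10709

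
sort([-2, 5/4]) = [-2, 5/4]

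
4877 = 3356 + 1521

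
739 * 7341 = 5424999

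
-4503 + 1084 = -3419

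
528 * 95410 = 50376480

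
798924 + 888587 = 1687511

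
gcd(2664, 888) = 888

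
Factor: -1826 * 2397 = -1 * 2^1 * 3^1 * 11^1 * 17^1 * 47^1 * 83^1 = -4376922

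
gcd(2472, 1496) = 8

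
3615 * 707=2555805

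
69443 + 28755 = 98198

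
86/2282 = 43/1141≈0.0377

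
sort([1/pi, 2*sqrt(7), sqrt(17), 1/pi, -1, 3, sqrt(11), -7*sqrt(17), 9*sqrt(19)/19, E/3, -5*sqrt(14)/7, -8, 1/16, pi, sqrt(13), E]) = [-7*sqrt(17), -8, -5*sqrt(14)/7, -1, 1/16, 1/pi, 1/pi, E/3, 9*sqrt(19)/19, E, 3, pi, sqrt(11), sqrt(13), sqrt(17), 2*sqrt(7)]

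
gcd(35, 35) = 35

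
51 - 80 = -29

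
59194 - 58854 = 340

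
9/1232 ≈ 0.00731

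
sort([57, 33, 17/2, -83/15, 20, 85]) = [-83/15, 17/2, 20, 33, 57, 85]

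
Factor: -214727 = -1*17^2*743^1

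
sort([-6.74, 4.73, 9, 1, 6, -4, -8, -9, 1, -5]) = [-9, -8, -6.74, -5, -4, 1, 1, 4.73, 6, 9]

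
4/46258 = 2/23129 ≈ 0.0000865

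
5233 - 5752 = -519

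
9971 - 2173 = 7798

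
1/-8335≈-0.000120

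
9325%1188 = 1009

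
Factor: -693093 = -1*3^1*231031^1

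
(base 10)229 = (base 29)7q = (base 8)345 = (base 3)22111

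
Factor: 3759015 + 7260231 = 2^1*3^1*7^1*29^1*83^1*109^1 = 11019246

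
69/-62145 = -23/20715 ≈ -0.00111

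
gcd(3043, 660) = 1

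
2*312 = 624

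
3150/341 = 9 + 81/341 ≈ 9.24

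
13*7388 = 96044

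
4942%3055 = 1887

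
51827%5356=3623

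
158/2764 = 79/1382 ≈ 0.0572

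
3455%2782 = 673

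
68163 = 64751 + 3412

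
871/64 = 13 + 39/64 ≈ 13.61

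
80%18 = 8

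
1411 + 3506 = 4917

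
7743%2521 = 180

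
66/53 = 1 + 13/53 ≈ 1.25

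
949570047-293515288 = 656054759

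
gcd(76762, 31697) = 1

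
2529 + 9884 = 12413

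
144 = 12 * 12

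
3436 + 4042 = 7478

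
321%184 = 137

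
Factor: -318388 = -1*2^2*7^1*83^1*137^1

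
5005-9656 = -4651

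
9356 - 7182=2174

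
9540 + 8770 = 18310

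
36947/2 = 18473+1/2 = 18473.50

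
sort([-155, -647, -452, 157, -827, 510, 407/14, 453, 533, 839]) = [-827, -647, -452, -155, 407/14, 157, 453, 510, 533, 839]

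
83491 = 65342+18149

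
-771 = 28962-29733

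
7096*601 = 4264696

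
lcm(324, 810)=1620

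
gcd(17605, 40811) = 1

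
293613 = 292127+1486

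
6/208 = 3/104≈0.0288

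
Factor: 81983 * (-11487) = -1 * 3^1 * 7^1 * 11^1 * 29^1 * 257^1 * 547^1 = -941738721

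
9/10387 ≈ 0.000866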